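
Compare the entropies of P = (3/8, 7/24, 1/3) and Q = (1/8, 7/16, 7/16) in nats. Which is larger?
P

Computing entropies in nats:
H(P) = 1.0934
H(Q) = 0.9833

Distribution P has higher entropy.

Intuition: The distribution closer to uniform (more spread out) has higher entropy.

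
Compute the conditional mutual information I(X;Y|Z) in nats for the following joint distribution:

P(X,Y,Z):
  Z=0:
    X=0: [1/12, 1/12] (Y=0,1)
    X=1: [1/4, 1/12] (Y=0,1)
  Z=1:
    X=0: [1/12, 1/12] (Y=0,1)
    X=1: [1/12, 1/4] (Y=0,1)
0.0306 nats

Conditional mutual information: I(X;Y|Z) = H(X|Z) + H(Y|Z) - H(X,Y|Z)

H(Z) = 0.6931
H(X,Z) = 1.3297 → H(X|Z) = 0.6365
H(Y,Z) = 1.3297 → H(Y|Z) = 0.6365
H(X,Y,Z) = 1.9356 → H(X,Y|Z) = 1.2425

I(X;Y|Z) = 0.6365 + 0.6365 - 1.2425 = 0.0306 nats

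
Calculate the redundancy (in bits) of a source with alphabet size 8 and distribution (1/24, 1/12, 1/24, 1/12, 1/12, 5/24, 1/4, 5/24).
0.2787 bits

Redundancy measures how far a source is from maximum entropy:
R = H_max - H(X)

Maximum entropy for 8 symbols: H_max = log_2(8) = 3.0000 bits
Actual entropy: H(X) = 2.7213 bits
Redundancy: R = 3.0000 - 2.7213 = 0.2787 bits

This redundancy represents potential for compression: the source could be compressed by 0.2787 bits per symbol.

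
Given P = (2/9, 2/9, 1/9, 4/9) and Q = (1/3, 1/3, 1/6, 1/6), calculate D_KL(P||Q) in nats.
0.2107 nats

KL divergence: D_KL(P||Q) = Σ p(x) log(p(x)/q(x))

Computing term by term:
  x=0: 2/9 × log_e[(2/9)/(1/3)] = 2/9 × -0.4055 = -0.0901
  x=1: 2/9 × log_e[(2/9)/(1/3)] = 2/9 × -0.4055 = -0.0901
  x=2: 1/9 × log_e[(1/9)/(1/6)] = 1/9 × -0.4055 = -0.0451
  x=3: 4/9 × log_e[(4/9)/(1/6)] = 4/9 × 0.9808 = 0.4359

D_KL(P||Q) = 0.2107 nats

Note: KL divergence is always non-negative and equals 0 iff P = Q.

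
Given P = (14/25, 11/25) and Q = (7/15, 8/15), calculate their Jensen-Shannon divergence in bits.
0.0063 bits

Jensen-Shannon divergence is:
JSD(P||Q) = 0.5 × D_KL(P||M) + 0.5 × D_KL(Q||M)
where M = 0.5 × (P + Q) is the mixture distribution.

M = 0.5 × (14/25, 11/25) + 0.5 × (7/15, 8/15) = (0.513333, 0.486667)

D_KL(P||M) = 0.0063 bits
D_KL(Q||M) = 0.0063 bits

JSD(P||Q) = 0.5 × 0.0063 + 0.5 × 0.0063 = 0.0063 bits

Unlike KL divergence, JSD is symmetric and bounded: 0 ≤ JSD ≤ log(2).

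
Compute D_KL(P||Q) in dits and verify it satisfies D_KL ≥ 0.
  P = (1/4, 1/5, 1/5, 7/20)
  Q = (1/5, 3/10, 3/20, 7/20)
0.0140 dits

KL divergence satisfies the Gibbs inequality: D_KL(P||Q) ≥ 0 for all distributions P, Q.

D_KL(P||Q) = Σ p(x) log(p(x)/q(x))
Term by term:
  x=0: 1/4 × log_10[(1/4)/(1/5)] = 0.0242
  x=1: 1/5 × log_10[(1/5)/(3/10)] = -0.0352
  x=2: 1/5 × log_10[(1/5)/(3/20)] = 0.0250
  x=3: 7/20 × log_10[(7/20)/(7/20)] = 0.0000
D_KL(P||Q) = 0.0140 dits

D_KL(P||Q) = 0.0140 ≥ 0 ✓

This non-negativity is a fundamental property: relative entropy cannot be negative because it measures how different Q is from P.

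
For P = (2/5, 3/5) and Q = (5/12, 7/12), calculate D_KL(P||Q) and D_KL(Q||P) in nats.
D_KL(P||Q) = 0.0006, D_KL(Q||P) = 0.0006

KL divergence is not symmetric: D_KL(P||Q) ≠ D_KL(Q||P) in general.

D_KL(P||Q) = 0.0006 nats
D_KL(Q||P) = 0.0006 nats

In this case they happen to be equal (to 4 decimal places).

This asymmetry is why KL divergence is not a true distance metric.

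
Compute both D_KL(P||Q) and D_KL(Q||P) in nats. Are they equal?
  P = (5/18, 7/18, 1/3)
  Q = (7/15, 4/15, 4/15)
D_KL(P||Q) = 0.0770, D_KL(Q||P) = 0.0820

KL divergence is not symmetric: D_KL(P||Q) ≠ D_KL(Q||P) in general.

D_KL(P||Q) = 0.0770 nats
D_KL(Q||P) = 0.0820 nats

No, they are not equal!

This asymmetry is why KL divergence is not a true distance metric.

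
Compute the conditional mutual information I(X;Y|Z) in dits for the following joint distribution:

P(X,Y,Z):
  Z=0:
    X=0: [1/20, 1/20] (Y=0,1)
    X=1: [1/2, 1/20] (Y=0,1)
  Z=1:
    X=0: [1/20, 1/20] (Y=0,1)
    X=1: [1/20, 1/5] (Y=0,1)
0.0248 dits

Conditional mutual information: I(X;Y|Z) = H(X|Z) + H(Y|Z) - H(X,Y|Z)

H(Z) = 0.2812
H(X,Z) = 0.4933 → H(X|Z) = 0.2121
H(Y,Z) = 0.4933 → H(Y|Z) = 0.2121
H(X,Y,Z) = 0.6806 → H(X,Y|Z) = 0.3994

I(X;Y|Z) = 0.2121 + 0.2121 - 0.3994 = 0.0248 dits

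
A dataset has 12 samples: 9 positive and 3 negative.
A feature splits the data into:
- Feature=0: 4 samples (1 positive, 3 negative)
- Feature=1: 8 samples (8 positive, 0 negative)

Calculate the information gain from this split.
0.5409 bits

Information Gain = H(Y) - H(Y|Feature)

Before split:
P(positive) = 9/12 = 0.7500
H(Y) = 0.8113 bits

After split:
Feature=0: H = 0.8113 bits (weight = 4/12)
Feature=1: H = 0.0000 bits (weight = 8/12)
H(Y|Feature) = (4/12)×0.8113 + (8/12)×0.0000 = 0.2704 bits

Information Gain = 0.8113 - 0.2704 = 0.5409 bits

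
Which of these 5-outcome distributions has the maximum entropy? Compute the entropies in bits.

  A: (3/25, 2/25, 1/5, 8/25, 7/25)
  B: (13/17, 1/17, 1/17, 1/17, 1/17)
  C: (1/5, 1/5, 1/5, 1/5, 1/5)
C

For a discrete distribution over n outcomes, entropy is maximized by the uniform distribution.

Computing entropies:
H(A) = 2.1632 bits
H(B) = 1.2577 bits
H(C) = 2.3219 bits

The uniform distribution (where all probabilities equal 1/5) achieves the maximum entropy of log_2(5) = 2.3219 bits.

Distribution C has the highest entropy.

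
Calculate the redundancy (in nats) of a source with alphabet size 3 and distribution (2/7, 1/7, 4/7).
0.1429 nats

Redundancy measures how far a source is from maximum entropy:
R = H_max - H(X)

Maximum entropy for 3 symbols: H_max = log_e(3) = 1.0986 nats
Actual entropy: H(X) = 0.9557 nats
Redundancy: R = 1.0986 - 0.9557 = 0.1429 nats

This redundancy represents potential for compression: the source could be compressed by 0.1429 nats per symbol.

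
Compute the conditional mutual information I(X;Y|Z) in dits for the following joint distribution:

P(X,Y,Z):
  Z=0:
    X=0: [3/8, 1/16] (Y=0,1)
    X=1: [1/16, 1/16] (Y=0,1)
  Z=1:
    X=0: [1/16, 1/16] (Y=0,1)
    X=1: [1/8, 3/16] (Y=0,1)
0.0146 dits

Conditional mutual information: I(X;Y|Z) = H(X|Z) + H(Y|Z) - H(X,Y|Z)

H(Z) = 0.2976
H(X,Z) = 0.5407 → H(X|Z) = 0.2431
H(Y,Z) = 0.5568 → H(Y|Z) = 0.2592
H(X,Y,Z) = 0.7852 → H(X,Y|Z) = 0.4876

I(X;Y|Z) = 0.2431 + 0.2592 - 0.4876 = 0.0146 dits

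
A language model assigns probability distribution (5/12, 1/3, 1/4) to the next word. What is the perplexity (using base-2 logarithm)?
2.9375

Perplexity is 2^H (or exp(H) for natural log).

First, H = -Σ p log p = 1.5546 bits
Perplexity = 2^1.5546 = 2.9375

Interpretation: The model's uncertainty is equivalent to choosing uniformly among 2.9 options.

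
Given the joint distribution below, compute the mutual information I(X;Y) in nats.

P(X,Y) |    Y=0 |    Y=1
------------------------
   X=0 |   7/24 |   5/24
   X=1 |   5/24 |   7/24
0.0140 nats

Mutual information: I(X;Y) = H(X) + H(Y) - H(X,Y)

Marginals:
P(X) = (1/2, 1/2), H(X) = 0.6931 nats
P(Y) = (1/2, 1/2), H(Y) = 0.6931 nats

Joint entropy: H(X,Y) = 1.3723 nats

I(X;Y) = 0.6931 + 0.6931 - 1.3723 = 0.0140 nats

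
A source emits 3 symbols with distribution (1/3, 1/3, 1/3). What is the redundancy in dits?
0.0000 dits

Redundancy measures how far a source is from maximum entropy:
R = H_max - H(X)

Maximum entropy for 3 symbols: H_max = log_10(3) = 0.4771 dits
Actual entropy: H(X) = 0.4771 dits
Redundancy: R = 0.4771 - 0.4771 = 0.0000 dits

This redundancy represents potential for compression: the source could be compressed by 0.0000 dits per symbol.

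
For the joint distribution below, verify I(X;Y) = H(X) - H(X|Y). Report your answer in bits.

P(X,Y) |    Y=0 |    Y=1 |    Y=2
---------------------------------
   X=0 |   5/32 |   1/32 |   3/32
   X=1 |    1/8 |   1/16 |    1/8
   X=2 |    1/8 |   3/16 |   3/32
I(X;Y) = 0.0913 bits

Mutual information has multiple equivalent forms:
- I(X;Y) = H(X) - H(X|Y)
- I(X;Y) = H(Y) - H(Y|X)
- I(X;Y) = H(X) + H(Y) - H(X,Y)

Computing all quantities:
H(X) = 1.5671, H(Y) = 1.5671, H(X,Y) = 3.0428
H(X|Y) = 1.4758, H(Y|X) = 1.4758

Verification:
H(X) - H(X|Y) = 1.5671 - 1.4758 = 0.0913
H(Y) - H(Y|X) = 1.5671 - 1.4758 = 0.0913
H(X) + H(Y) - H(X,Y) = 1.5671 + 1.5671 - 3.0428 = 0.0913

All forms give I(X;Y) = 0.0913 bits. ✓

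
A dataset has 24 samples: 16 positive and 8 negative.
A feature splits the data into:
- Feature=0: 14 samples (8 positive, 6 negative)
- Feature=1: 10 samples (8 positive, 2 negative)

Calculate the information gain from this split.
0.0428 bits

Information Gain = H(Y) - H(Y|Feature)

Before split:
P(positive) = 16/24 = 0.6667
H(Y) = 0.9183 bits

After split:
Feature=0: H = 0.9852 bits (weight = 14/24)
Feature=1: H = 0.7219 bits (weight = 10/24)
H(Y|Feature) = (14/24)×0.9852 + (10/24)×0.7219 = 0.8755 bits

Information Gain = 0.9183 - 0.8755 = 0.0428 bits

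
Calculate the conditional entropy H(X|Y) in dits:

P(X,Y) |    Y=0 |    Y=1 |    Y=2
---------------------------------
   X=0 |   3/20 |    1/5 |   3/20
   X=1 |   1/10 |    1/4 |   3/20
0.2976 dits

Using the chain rule: H(X|Y) = H(X,Y) - H(Y)

First, compute H(X,Y) = 0.7611 dits

Marginal P(Y) = (1/4, 9/20, 3/10)
H(Y) = 0.4634 dits

H(X|Y) = H(X,Y) - H(Y) = 0.7611 - 0.4634 = 0.2976 dits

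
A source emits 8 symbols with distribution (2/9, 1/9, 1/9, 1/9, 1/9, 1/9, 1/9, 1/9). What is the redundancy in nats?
0.0362 nats

Redundancy measures how far a source is from maximum entropy:
R = H_max - H(X)

Maximum entropy for 8 symbols: H_max = log_e(8) = 2.0794 nats
Actual entropy: H(X) = 2.0432 nats
Redundancy: R = 2.0794 - 2.0432 = 0.0362 nats

This redundancy represents potential for compression: the source could be compressed by 0.0362 nats per symbol.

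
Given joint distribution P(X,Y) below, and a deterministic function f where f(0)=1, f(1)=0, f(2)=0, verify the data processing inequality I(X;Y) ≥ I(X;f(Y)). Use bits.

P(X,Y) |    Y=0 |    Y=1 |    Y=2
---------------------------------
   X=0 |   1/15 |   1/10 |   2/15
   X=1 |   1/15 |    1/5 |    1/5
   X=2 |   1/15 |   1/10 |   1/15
I(X;Y) = 0.0234, I(X;f(Y)) = 0.0152, inequality holds: 0.0234 ≥ 0.0152

Data Processing Inequality: For any Markov chain X → Y → Z, we have I(X;Y) ≥ I(X;Z).

Here Z = f(Y) is a deterministic function of Y, forming X → Y → Z.

Original I(X;Y) = 0.0234 bits

After applying f:
P(X,Z) where Z=f(Y):
- P(X,Z=0) = P(X,Y=1) + P(X,Y=2)
- P(X,Z=1) = P(X,Y=0)

I(X;Z) = I(X;f(Y)) = 0.0152 bits

Verification: 0.0234 ≥ 0.0152 ✓

Information cannot be created by processing; the function f can only lose information about X.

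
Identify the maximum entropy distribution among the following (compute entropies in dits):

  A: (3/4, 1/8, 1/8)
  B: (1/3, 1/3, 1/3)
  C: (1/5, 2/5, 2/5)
B

For a discrete distribution over n outcomes, entropy is maximized by the uniform distribution.

Computing entropies:
H(A) = 0.3195 dits
H(B) = 0.4771 dits
H(C) = 0.4581 dits

The uniform distribution (where all probabilities equal 1/3) achieves the maximum entropy of log_10(3) = 0.4771 dits.

Distribution B has the highest entropy.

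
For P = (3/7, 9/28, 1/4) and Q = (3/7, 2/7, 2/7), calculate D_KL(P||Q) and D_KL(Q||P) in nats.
D_KL(P||Q) = 0.0045, D_KL(Q||P) = 0.0045

KL divergence is not symmetric: D_KL(P||Q) ≠ D_KL(Q||P) in general.

D_KL(P||Q) = 0.0045 nats
D_KL(Q||P) = 0.0045 nats

In this case they happen to be equal (to 4 decimal places).

This asymmetry is why KL divergence is not a true distance metric.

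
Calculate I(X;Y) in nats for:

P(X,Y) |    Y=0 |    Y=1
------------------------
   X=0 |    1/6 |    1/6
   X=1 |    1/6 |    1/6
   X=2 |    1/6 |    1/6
0.0000 nats

Mutual information: I(X;Y) = H(X) + H(Y) - H(X,Y)

Marginals:
P(X) = (1/3, 1/3, 1/3), H(X) = 1.0986 nats
P(Y) = (1/2, 1/2), H(Y) = 0.6931 nats

Joint entropy: H(X,Y) = 1.7918 nats

I(X;Y) = 1.0986 + 0.6931 - 1.7918 = 0.0000 nats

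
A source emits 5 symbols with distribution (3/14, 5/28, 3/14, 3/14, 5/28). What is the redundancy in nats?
0.0039 nats

Redundancy measures how far a source is from maximum entropy:
R = H_max - H(X)

Maximum entropy for 5 symbols: H_max = log_e(5) = 1.6094 nats
Actual entropy: H(X) = 1.6056 nats
Redundancy: R = 1.6094 - 1.6056 = 0.0039 nats

This redundancy represents potential for compression: the source could be compressed by 0.0039 nats per symbol.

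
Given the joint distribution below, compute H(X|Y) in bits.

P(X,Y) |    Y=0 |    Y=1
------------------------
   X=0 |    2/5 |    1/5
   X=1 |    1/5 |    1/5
0.9510 bits

Using the chain rule: H(X|Y) = H(X,Y) - H(Y)

First, compute H(X,Y) = 1.9219 bits

Marginal P(Y) = (3/5, 2/5)
H(Y) = 0.9710 bits

H(X|Y) = H(X,Y) - H(Y) = 1.9219 - 0.9710 = 0.9510 bits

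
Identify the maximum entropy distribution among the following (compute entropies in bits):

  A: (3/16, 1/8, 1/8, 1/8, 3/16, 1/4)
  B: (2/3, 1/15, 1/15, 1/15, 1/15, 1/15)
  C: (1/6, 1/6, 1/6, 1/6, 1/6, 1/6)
C

For a discrete distribution over n outcomes, entropy is maximized by the uniform distribution.

Computing entropies:
H(A) = 2.5306 bits
H(B) = 1.6923 bits
H(C) = 2.5850 bits

The uniform distribution (where all probabilities equal 1/6) achieves the maximum entropy of log_2(6) = 2.5850 bits.

Distribution C has the highest entropy.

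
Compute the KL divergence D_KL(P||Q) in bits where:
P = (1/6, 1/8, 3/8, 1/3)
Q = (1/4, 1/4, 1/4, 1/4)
0.1352 bits

KL divergence: D_KL(P||Q) = Σ p(x) log(p(x)/q(x))

Computing term by term:
  x=0: 1/6 × log_2[(1/6)/(1/4)] = 1/6 × -0.5850 = -0.0975
  x=1: 1/8 × log_2[(1/8)/(1/4)] = 1/8 × -1.0000 = -0.1250
  x=2: 3/8 × log_2[(3/8)/(1/4)] = 3/8 × 0.5850 = 0.2194
  x=3: 1/3 × log_2[(1/3)/(1/4)] = 1/3 × 0.4150 = 0.1383

D_KL(P||Q) = 0.1352 bits

Note: KL divergence is always non-negative and equals 0 iff P = Q.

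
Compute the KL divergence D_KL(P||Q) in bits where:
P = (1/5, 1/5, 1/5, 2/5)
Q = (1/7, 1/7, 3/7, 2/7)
0.1684 bits

KL divergence: D_KL(P||Q) = Σ p(x) log(p(x)/q(x))

Computing term by term:
  x=0: 1/5 × log_2[(1/5)/(1/7)] = 1/5 × 0.4854 = 0.0971
  x=1: 1/5 × log_2[(1/5)/(1/7)] = 1/5 × 0.4854 = 0.0971
  x=2: 1/5 × log_2[(1/5)/(3/7)] = 1/5 × -1.0995 = -0.2199
  x=3: 2/5 × log_2[(2/5)/(2/7)] = 2/5 × 0.4854 = 0.1942

D_KL(P||Q) = 0.1684 bits

Note: KL divergence is always non-negative and equals 0 iff P = Q.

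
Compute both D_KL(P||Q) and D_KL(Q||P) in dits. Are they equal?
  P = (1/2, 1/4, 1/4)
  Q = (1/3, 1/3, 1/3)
D_KL(P||Q) = 0.0256, D_KL(Q||P) = 0.0246

KL divergence is not symmetric: D_KL(P||Q) ≠ D_KL(Q||P) in general.

D_KL(P||Q) = 0.0256 dits
D_KL(Q||P) = 0.0246 dits

No, they are not equal!

This asymmetry is why KL divergence is not a true distance metric.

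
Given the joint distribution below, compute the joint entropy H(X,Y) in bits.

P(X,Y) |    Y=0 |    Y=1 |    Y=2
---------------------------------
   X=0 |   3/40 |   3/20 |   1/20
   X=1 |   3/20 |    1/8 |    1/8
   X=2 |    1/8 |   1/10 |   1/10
3.1068 bits

Joint entropy is H(X,Y) = -Σ_{x,y} p(x,y) log p(x,y).

Summing over all non-zero entries:
H(X,Y) = -[3/40·log_2(3/40) + 3/20·log_2(3/20) + 1/20·log_2(1/20) + 3/20·log_2(3/20) + 1/8·log_2(1/8) + 1/8·log_2(1/8) + 1/8·log_2(1/8) + 1/10·log_2(1/10) + 1/10·log_2(1/10)]
H(X,Y) = 3.1068 bits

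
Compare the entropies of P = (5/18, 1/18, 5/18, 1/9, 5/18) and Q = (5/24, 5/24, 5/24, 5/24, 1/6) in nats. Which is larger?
Q

Computing entropies in nats:
H(P) = 1.4722
H(Q) = 1.6058

Distribution Q has higher entropy.

Intuition: The distribution closer to uniform (more spread out) has higher entropy.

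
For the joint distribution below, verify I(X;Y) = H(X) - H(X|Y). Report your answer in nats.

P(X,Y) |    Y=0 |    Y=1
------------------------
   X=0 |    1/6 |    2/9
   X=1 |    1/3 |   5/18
I(X;Y) = 0.0065 nats

Mutual information has multiple equivalent forms:
- I(X;Y) = H(X) - H(X|Y)
- I(X;Y) = H(Y) - H(Y|X)
- I(X;Y) = H(X) + H(Y) - H(X,Y)

Computing all quantities:
H(X) = 0.6682, H(Y) = 0.6931, H(X,Y) = 1.3549
H(X|Y) = 0.6617, H(Y|X) = 0.6866

Verification:
H(X) - H(X|Y) = 0.6682 - 0.6617 = 0.0065
H(Y) - H(Y|X) = 0.6931 - 0.6866 = 0.0065
H(X) + H(Y) - H(X,Y) = 0.6682 + 0.6931 - 1.3549 = 0.0065

All forms give I(X;Y) = 0.0065 nats. ✓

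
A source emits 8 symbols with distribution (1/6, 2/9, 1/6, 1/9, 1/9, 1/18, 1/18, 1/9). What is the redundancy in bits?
0.1362 bits

Redundancy measures how far a source is from maximum entropy:
R = H_max - H(X)

Maximum entropy for 8 symbols: H_max = log_2(8) = 3.0000 bits
Actual entropy: H(X) = 2.8638 bits
Redundancy: R = 3.0000 - 2.8638 = 0.1362 bits

This redundancy represents potential for compression: the source could be compressed by 0.1362 bits per symbol.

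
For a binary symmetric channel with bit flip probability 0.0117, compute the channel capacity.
0.9081 bits

For a binary symmetric channel (BSC) with error probability p:
Capacity C = 1 - H(p) bits per symbol

where H(p) = -p log₂(p) - (1-p) log₂(1-p) is the binary entropy function.

H(0.0117) = 0.0919 bits
C = 1 - 0.0919 = 0.9081 bits per symbol

This means we can reliably transmit up to 0.9081 bits of information per channel use.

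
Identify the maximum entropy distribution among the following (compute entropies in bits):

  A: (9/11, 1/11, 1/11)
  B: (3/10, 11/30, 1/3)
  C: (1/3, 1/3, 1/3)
C

For a discrete distribution over n outcomes, entropy is maximized by the uniform distribution.

Computing entropies:
H(A) = 0.8659 bits
H(B) = 1.5801 bits
H(C) = 1.5850 bits

The uniform distribution (where all probabilities equal 1/3) achieves the maximum entropy of log_2(3) = 1.5850 bits.

Distribution C has the highest entropy.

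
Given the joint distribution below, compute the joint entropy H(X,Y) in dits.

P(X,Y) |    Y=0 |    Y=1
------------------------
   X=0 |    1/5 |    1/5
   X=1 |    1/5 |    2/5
0.5786 dits

Joint entropy is H(X,Y) = -Σ_{x,y} p(x,y) log p(x,y).

Summing over all non-zero entries:
H(X,Y) = -[1/5·log_10(1/5) + 1/5·log_10(1/5) + 1/5·log_10(1/5) + 2/5·log_10(2/5)]
H(X,Y) = 0.5786 dits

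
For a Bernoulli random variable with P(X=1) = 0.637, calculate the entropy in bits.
0.9451 bits

The binary entropy function is:
H(p) = -p log(p) - (1-p) log(1-p)

H(0.637) = -0.637 × log_2(0.637) - 0.363 × log_2(0.363)
H(0.637) = 0.9451 bits

Note: Binary entropy is maximized at p=0.5 (H=1 bit) and minimized at p=0 or p=1 (H=0).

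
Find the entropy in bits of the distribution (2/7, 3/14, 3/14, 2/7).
1.9852 bits

Shannon entropy is H(X) = -Σ p(x) log p(x).

For P = (2/7, 3/14, 3/14, 2/7):
H = -2/7 × log_2(2/7) -3/14 × log_2(3/14) -3/14 × log_2(3/14) -2/7 × log_2(2/7)
H = 1.9852 bits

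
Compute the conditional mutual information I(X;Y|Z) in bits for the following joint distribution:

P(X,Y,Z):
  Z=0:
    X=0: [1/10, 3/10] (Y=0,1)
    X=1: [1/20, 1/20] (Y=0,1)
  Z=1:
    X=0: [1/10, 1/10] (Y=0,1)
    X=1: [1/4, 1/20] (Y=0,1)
0.0618 bits

Conditional mutual information: I(X;Y|Z) = H(X|Z) + H(Y|Z) - H(X,Y|Z)

H(Z) = 1.0000
H(X,Z) = 1.8464 → H(X|Z) = 0.8464
H(Y,Z) = 1.8813 → H(Y|Z) = 0.8813
H(X,Y,Z) = 2.6660 → H(X,Y|Z) = 1.6660

I(X;Y|Z) = 0.8464 + 0.8813 - 1.6660 = 0.0618 bits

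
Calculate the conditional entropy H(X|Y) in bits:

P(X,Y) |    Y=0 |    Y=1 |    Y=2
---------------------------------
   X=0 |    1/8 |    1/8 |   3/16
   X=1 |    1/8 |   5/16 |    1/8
0.9310 bits

Using the chain rule: H(X|Y) = H(X,Y) - H(Y)

First, compute H(X,Y) = 2.4772 bits

Marginal P(Y) = (1/4, 7/16, 5/16)
H(Y) = 1.5462 bits

H(X|Y) = H(X,Y) - H(Y) = 2.4772 - 1.5462 = 0.9310 bits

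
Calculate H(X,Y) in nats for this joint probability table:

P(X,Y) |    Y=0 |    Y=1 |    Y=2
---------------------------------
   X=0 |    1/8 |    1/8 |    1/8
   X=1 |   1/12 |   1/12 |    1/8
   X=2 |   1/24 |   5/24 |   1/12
2.1202 nats

Joint entropy is H(X,Y) = -Σ_{x,y} p(x,y) log p(x,y).

Summing over all non-zero entries:
H(X,Y) = -[1/8·log_e(1/8) + 1/8·log_e(1/8) + 1/8·log_e(1/8) + 1/12·log_e(1/12) + 1/12·log_e(1/12) + 1/8·log_e(1/8) + 1/24·log_e(1/24) + 5/24·log_e(5/24) + 1/12·log_e(1/12)]
H(X,Y) = 2.1202 nats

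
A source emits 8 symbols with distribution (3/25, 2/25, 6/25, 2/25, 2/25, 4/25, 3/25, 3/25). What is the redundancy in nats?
0.0743 nats

Redundancy measures how far a source is from maximum entropy:
R = H_max - H(X)

Maximum entropy for 8 symbols: H_max = log_e(8) = 2.0794 nats
Actual entropy: H(X) = 2.0052 nats
Redundancy: R = 2.0794 - 2.0052 = 0.0743 nats

This redundancy represents potential for compression: the source could be compressed by 0.0743 nats per symbol.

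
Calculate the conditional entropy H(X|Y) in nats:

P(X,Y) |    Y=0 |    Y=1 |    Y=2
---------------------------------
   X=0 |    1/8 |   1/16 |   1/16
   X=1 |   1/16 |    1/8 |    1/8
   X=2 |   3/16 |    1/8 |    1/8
1.0386 nats

Using the chain rule: H(X|Y) = H(X,Y) - H(Y)

First, compute H(X,Y) = 2.1334 nats

Marginal P(Y) = (3/8, 5/16, 5/16)
H(Y) = 1.0948 nats

H(X|Y) = H(X,Y) - H(Y) = 2.1334 - 1.0948 = 1.0386 nats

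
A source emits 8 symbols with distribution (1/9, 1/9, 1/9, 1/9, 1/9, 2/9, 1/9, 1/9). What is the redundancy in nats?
0.0362 nats

Redundancy measures how far a source is from maximum entropy:
R = H_max - H(X)

Maximum entropy for 8 symbols: H_max = log_e(8) = 2.0794 nats
Actual entropy: H(X) = 2.0432 nats
Redundancy: R = 2.0794 - 2.0432 = 0.0362 nats

This redundancy represents potential for compression: the source could be compressed by 0.0362 nats per symbol.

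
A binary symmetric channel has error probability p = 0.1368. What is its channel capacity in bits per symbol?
0.4242 bits

For a binary symmetric channel (BSC) with error probability p:
Capacity C = 1 - H(p) bits per symbol

where H(p) = -p log₂(p) - (1-p) log₂(1-p) is the binary entropy function.

H(0.1368) = 0.5758 bits
C = 1 - 0.5758 = 0.4242 bits per symbol

This means we can reliably transmit up to 0.4242 bits of information per channel use.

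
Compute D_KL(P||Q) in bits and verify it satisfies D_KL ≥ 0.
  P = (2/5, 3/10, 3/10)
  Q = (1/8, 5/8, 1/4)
0.4325 bits

KL divergence satisfies the Gibbs inequality: D_KL(P||Q) ≥ 0 for all distributions P, Q.

D_KL(P||Q) = Σ p(x) log(p(x)/q(x))
Term by term:
  x=0: 2/5 × log_2[(2/5)/(1/8)] = 0.6712
  x=1: 3/10 × log_2[(3/10)/(5/8)] = -0.3177
  x=2: 3/10 × log_2[(3/10)/(1/4)] = 0.0789
D_KL(P||Q) = 0.4325 bits

D_KL(P||Q) = 0.4325 ≥ 0 ✓

This non-negativity is a fundamental property: relative entropy cannot be negative because it measures how different Q is from P.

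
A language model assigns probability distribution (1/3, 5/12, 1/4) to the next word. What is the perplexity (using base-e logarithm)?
2.9375

Perplexity is e^H (or exp(H) for natural log).

First, H = -Σ p log p = 1.0776 nats
Perplexity = e^1.0776 = 2.9375

Interpretation: The model's uncertainty is equivalent to choosing uniformly among 2.9 options.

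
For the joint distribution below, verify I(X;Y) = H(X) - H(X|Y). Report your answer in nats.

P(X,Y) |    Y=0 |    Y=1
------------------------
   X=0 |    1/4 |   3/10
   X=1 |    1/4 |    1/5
I(X;Y) = 0.0051 nats

Mutual information has multiple equivalent forms:
- I(X;Y) = H(X) - H(X|Y)
- I(X;Y) = H(Y) - H(Y|X)
- I(X;Y) = H(X) + H(Y) - H(X,Y)

Computing all quantities:
H(X) = 0.6881, H(Y) = 0.6931, H(X,Y) = 1.3762
H(X|Y) = 0.6831, H(Y|X) = 0.6881

Verification:
H(X) - H(X|Y) = 0.6881 - 0.6831 = 0.0051
H(Y) - H(Y|X) = 0.6931 - 0.6881 = 0.0051
H(X) + H(Y) - H(X,Y) = 0.6881 + 0.6931 - 1.3762 = 0.0051

All forms give I(X;Y) = 0.0051 nats. ✓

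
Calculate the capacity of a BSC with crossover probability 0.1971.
0.2839 bits

For a binary symmetric channel (BSC) with error probability p:
Capacity C = 1 - H(p) bits per symbol

where H(p) = -p log₂(p) - (1-p) log₂(1-p) is the binary entropy function.

H(0.1971) = 0.7161 bits
C = 1 - 0.7161 = 0.2839 bits per symbol

This means we can reliably transmit up to 0.2839 bits of information per channel use.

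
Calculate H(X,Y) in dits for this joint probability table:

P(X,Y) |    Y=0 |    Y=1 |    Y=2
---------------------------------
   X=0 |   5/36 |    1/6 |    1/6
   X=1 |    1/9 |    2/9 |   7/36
0.7679 dits

Joint entropy is H(X,Y) = -Σ_{x,y} p(x,y) log p(x,y).

Summing over all non-zero entries:
H(X,Y) = -[5/36·log_10(5/36) + 1/6·log_10(1/6) + 1/6·log_10(1/6) + 1/9·log_10(1/9) + 2/9·log_10(2/9) + 7/36·log_10(7/36)]
H(X,Y) = 0.7679 dits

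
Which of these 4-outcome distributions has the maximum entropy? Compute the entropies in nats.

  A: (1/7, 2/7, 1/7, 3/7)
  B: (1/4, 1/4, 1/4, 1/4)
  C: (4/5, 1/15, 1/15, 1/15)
B

For a discrete distribution over n outcomes, entropy is maximized by the uniform distribution.

Computing entropies:
H(A) = 1.2770 nats
H(B) = 1.3863 nats
H(C) = 0.7201 nats

The uniform distribution (where all probabilities equal 1/4) achieves the maximum entropy of log_e(4) = 1.3863 nats.

Distribution B has the highest entropy.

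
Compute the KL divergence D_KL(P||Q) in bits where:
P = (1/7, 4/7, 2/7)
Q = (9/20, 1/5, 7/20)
0.5453 bits

KL divergence: D_KL(P||Q) = Σ p(x) log(p(x)/q(x))

Computing term by term:
  x=0: 1/7 × log_2[(1/7)/(9/20)] = 1/7 × -1.6554 = -0.2365
  x=1: 4/7 × log_2[(4/7)/(1/5)] = 4/7 × 1.5146 = 0.8655
  x=2: 2/7 × log_2[(2/7)/(7/20)] = 2/7 × -0.2928 = -0.0837

D_KL(P||Q) = 0.5453 bits

Note: KL divergence is always non-negative and equals 0 iff P = Q.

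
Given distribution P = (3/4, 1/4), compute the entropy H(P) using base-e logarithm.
0.5623 nats

Shannon entropy is H(X) = -Σ p(x) log p(x).

For P = (3/4, 1/4):
H = -3/4 × log_e(3/4) -1/4 × log_e(1/4)
H = 0.5623 nats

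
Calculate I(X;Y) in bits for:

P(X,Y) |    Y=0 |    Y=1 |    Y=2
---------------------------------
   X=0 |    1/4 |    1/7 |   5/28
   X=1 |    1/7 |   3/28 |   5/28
0.0103 bits

Mutual information: I(X;Y) = H(X) + H(Y) - H(X,Y)

Marginals:
P(X) = (4/7, 3/7), H(X) = 0.9852 bits
P(Y) = (11/28, 1/4, 5/14), H(Y) = 1.5601 bits

Joint entropy: H(X,Y) = 2.5350 bits

I(X;Y) = 0.9852 + 1.5601 - 2.5350 = 0.0103 bits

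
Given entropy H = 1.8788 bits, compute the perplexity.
3.6777

Perplexity is 2^H (or exp(H) for natural log).

H = 1.8788 bits
Perplexity = 2^1.8788 = 3.6777

Interpretation: The model's uncertainty is equivalent to choosing uniformly among 3.7 options.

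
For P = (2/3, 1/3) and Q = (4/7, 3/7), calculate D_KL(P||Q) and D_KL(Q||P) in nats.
D_KL(P||Q) = 0.0190, D_KL(Q||P) = 0.0196

KL divergence is not symmetric: D_KL(P||Q) ≠ D_KL(Q||P) in general.

D_KL(P||Q) = 0.0190 nats
D_KL(Q||P) = 0.0196 nats

No, they are not equal!

This asymmetry is why KL divergence is not a true distance metric.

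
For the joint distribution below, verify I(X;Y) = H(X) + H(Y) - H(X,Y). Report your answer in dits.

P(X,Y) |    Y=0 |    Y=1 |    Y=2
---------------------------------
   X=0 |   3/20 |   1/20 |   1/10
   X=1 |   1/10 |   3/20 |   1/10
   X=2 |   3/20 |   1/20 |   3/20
I(X;Y) = 0.0208 dits

Mutual information has multiple equivalent forms:
- I(X;Y) = H(X) - H(X|Y)
- I(X;Y) = H(Y) - H(Y|X)
- I(X;Y) = H(X) + H(Y) - H(X,Y)

Computing all quantities:
H(X) = 0.4760, H(Y) = 0.4693, H(X,Y) = 0.9244
H(X|Y) = 0.4552, H(Y|X) = 0.4484

Verification:
H(X) - H(X|Y) = 0.4760 - 0.4552 = 0.0208
H(Y) - H(Y|X) = 0.4693 - 0.4484 = 0.0208
H(X) + H(Y) - H(X,Y) = 0.4760 + 0.4693 - 0.9244 = 0.0208

All forms give I(X;Y) = 0.0208 dits. ✓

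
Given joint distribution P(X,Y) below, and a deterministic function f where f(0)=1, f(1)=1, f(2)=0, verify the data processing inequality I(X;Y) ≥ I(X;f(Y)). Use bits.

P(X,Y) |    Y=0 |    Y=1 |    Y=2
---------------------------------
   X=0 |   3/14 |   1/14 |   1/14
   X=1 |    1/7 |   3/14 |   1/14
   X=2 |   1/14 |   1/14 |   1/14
I(X;Y) = 0.0760, I(X;f(Y)) = 0.0164, inequality holds: 0.0760 ≥ 0.0164

Data Processing Inequality: For any Markov chain X → Y → Z, we have I(X;Y) ≥ I(X;Z).

Here Z = f(Y) is a deterministic function of Y, forming X → Y → Z.

Original I(X;Y) = 0.0760 bits

After applying f:
P(X,Z) where Z=f(Y):
- P(X,Z=0) = P(X,Y=2)
- P(X,Z=1) = P(X,Y=0) + P(X,Y=1)

I(X;Z) = I(X;f(Y)) = 0.0164 bits

Verification: 0.0760 ≥ 0.0164 ✓

Information cannot be created by processing; the function f can only lose information about X.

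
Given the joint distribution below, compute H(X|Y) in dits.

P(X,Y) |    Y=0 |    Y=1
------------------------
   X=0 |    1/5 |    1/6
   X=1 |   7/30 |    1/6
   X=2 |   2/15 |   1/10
0.4662 dits

Using the chain rule: H(X|Y) = H(X,Y) - H(Y)

First, compute H(X,Y) = 0.7633 dits

Marginal P(Y) = (17/30, 13/30)
H(Y) = 0.2972 dits

H(X|Y) = H(X,Y) - H(Y) = 0.7633 - 0.2972 = 0.4662 dits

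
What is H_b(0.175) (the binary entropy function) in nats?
0.4637 nats

The binary entropy function is:
H(p) = -p log(p) - (1-p) log(1-p)

H(0.175) = -0.175 × log_e(0.175) - 0.825 × log_e(0.825)
H(0.175) = 0.4637 nats

Note: Binary entropy is maximized at p=0.5 (H=1 bit) and minimized at p=0 or p=1 (H=0).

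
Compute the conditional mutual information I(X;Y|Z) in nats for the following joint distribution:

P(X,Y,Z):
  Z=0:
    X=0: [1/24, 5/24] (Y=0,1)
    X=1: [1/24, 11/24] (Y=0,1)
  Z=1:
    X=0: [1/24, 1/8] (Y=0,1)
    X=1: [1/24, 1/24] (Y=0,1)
0.0132 nats

Conditional mutual information: I(X;Y|Z) = H(X|Z) + H(Y|Z) - H(X,Y|Z)

H(Z) = 0.5623
H(X,Z) = 1.1988 → H(X|Z) = 0.6365
H(Y,Z) = 0.9831 → H(Y|Z) = 0.4208
H(X,Y,Z) = 1.6064 → H(X,Y|Z) = 1.0441

I(X;Y|Z) = 0.6365 + 0.4208 - 1.0441 = 0.0132 nats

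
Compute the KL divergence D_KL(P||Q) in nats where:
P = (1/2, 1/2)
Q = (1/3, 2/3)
0.0589 nats

KL divergence: D_KL(P||Q) = Σ p(x) log(p(x)/q(x))

Computing term by term:
  x=0: 1/2 × log_e[(1/2)/(1/3)] = 1/2 × 0.4055 = 0.2027
  x=1: 1/2 × log_e[(1/2)/(2/3)] = 1/2 × -0.2877 = -0.1438

D_KL(P||Q) = 0.0589 nats

Note: KL divergence is always non-negative and equals 0 iff P = Q.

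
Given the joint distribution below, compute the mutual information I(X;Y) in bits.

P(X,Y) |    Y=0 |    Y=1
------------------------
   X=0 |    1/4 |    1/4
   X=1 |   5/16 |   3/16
0.0115 bits

Mutual information: I(X;Y) = H(X) + H(Y) - H(X,Y)

Marginals:
P(X) = (1/2, 1/2), H(X) = 1.0000 bits
P(Y) = (9/16, 7/16), H(Y) = 0.9887 bits

Joint entropy: H(X,Y) = 1.9772 bits

I(X;Y) = 1.0000 + 0.9887 - 1.9772 = 0.0115 bits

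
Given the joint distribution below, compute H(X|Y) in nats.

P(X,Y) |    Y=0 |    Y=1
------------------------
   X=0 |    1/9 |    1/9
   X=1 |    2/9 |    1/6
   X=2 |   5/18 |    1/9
1.0528 nats

Using the chain rule: H(X|Y) = H(X,Y) - H(Y)

First, compute H(X,Y) = 1.7211 nats

Marginal P(Y) = (11/18, 7/18)
H(Y) = 0.6682 nats

H(X|Y) = H(X,Y) - H(Y) = 1.7211 - 0.6682 = 1.0528 nats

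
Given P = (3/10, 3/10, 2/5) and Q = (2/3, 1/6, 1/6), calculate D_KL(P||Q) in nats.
0.2870 nats

KL divergence: D_KL(P||Q) = Σ p(x) log(p(x)/q(x))

Computing term by term:
  x=0: 3/10 × log_e[(3/10)/(2/3)] = 3/10 × -0.7985 = -0.2396
  x=1: 3/10 × log_e[(3/10)/(1/6)] = 3/10 × 0.5878 = 0.1763
  x=2: 2/5 × log_e[(2/5)/(1/6)] = 2/5 × 0.8755 = 0.3502

D_KL(P||Q) = 0.2870 nats

Note: KL divergence is always non-negative and equals 0 iff P = Q.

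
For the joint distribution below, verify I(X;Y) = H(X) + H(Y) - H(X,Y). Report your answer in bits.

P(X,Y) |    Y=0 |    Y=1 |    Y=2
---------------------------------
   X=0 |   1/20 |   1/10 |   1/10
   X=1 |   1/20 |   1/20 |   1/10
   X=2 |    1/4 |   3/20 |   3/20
I(X;Y) = 0.0541 bits

Mutual information has multiple equivalent forms:
- I(X;Y) = H(X) - H(X|Y)
- I(X;Y) = H(Y) - H(Y|X)
- I(X;Y) = H(X) + H(Y) - H(X,Y)

Computing all quantities:
H(X) = 1.4388, H(Y) = 1.5813, H(X,Y) = 2.9660
H(X|Y) = 1.3847, H(Y|X) = 1.5272

Verification:
H(X) - H(X|Y) = 1.4388 - 1.3847 = 0.0541
H(Y) - H(Y|X) = 1.5813 - 1.5272 = 0.0541
H(X) + H(Y) - H(X,Y) = 1.4388 + 1.5813 - 2.9660 = 0.0541

All forms give I(X;Y) = 0.0541 bits. ✓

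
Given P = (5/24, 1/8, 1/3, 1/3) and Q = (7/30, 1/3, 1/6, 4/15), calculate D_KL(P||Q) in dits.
0.0691 dits

KL divergence: D_KL(P||Q) = Σ p(x) log(p(x)/q(x))

Computing term by term:
  x=0: 5/24 × log_10[(5/24)/(7/30)] = 5/24 × -0.0492 = -0.0103
  x=1: 1/8 × log_10[(1/8)/(1/3)] = 1/8 × -0.4260 = -0.0532
  x=2: 1/3 × log_10[(1/3)/(1/6)] = 1/3 × 0.3010 = 0.1003
  x=3: 1/3 × log_10[(1/3)/(4/15)] = 1/3 × 0.0969 = 0.0323

D_KL(P||Q) = 0.0691 dits

Note: KL divergence is always non-negative and equals 0 iff P = Q.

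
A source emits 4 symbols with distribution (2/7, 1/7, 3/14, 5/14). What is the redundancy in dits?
0.0228 dits

Redundancy measures how far a source is from maximum entropy:
R = H_max - H(X)

Maximum entropy for 4 symbols: H_max = log_10(4) = 0.6021 dits
Actual entropy: H(X) = 0.5792 dits
Redundancy: R = 0.6021 - 0.5792 = 0.0228 dits

This redundancy represents potential for compression: the source could be compressed by 0.0228 dits per symbol.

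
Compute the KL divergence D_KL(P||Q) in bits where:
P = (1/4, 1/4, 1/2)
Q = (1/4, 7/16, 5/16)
0.1372 bits

KL divergence: D_KL(P||Q) = Σ p(x) log(p(x)/q(x))

Computing term by term:
  x=0: 1/4 × log_2[(1/4)/(1/4)] = 1/4 × 0.0000 = 0.0000
  x=1: 1/4 × log_2[(1/4)/(7/16)] = 1/4 × -0.8074 = -0.2018
  x=2: 1/2 × log_2[(1/2)/(5/16)] = 1/2 × 0.6781 = 0.3390

D_KL(P||Q) = 0.1372 bits

Note: KL divergence is always non-negative and equals 0 iff P = Q.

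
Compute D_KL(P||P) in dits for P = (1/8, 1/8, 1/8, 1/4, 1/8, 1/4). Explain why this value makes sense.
0.0000 dits

KL divergence satisfies the Gibbs inequality: D_KL(P||Q) ≥ 0 for all distributions P, Q.

D_KL(P||Q) = Σ p(x) log(p(x)/q(x))
Each term is p(x) × log_10(p(x)/p(x)) = p(x) × log_10(1) = 0, so the sum is 0.
D_KL(P||Q) = 0.0000 dits

When P = Q, the KL divergence is exactly 0, as there is no 'divergence' between identical distributions.

This non-negativity is a fundamental property: relative entropy cannot be negative because it measures how different Q is from P.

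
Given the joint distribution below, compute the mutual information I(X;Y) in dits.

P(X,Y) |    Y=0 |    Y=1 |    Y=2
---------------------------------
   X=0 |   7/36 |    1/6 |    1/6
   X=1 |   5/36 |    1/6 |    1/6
0.0013 dits

Mutual information: I(X;Y) = H(X) + H(Y) - H(X,Y)

Marginals:
P(X) = (19/36, 17/36), H(X) = 0.3004 dits
P(Y) = (1/3, 1/3, 1/3), H(Y) = 0.4771 dits

Joint entropy: H(X,Y) = 0.7761 dits

I(X;Y) = 0.3004 + 0.4771 - 0.7761 = 0.0013 dits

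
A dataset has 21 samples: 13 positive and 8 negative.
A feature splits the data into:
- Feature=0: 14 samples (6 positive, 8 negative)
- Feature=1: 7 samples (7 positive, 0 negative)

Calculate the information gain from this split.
0.3019 bits

Information Gain = H(Y) - H(Y|Feature)

Before split:
P(positive) = 13/21 = 0.6190
H(Y) = 0.9587 bits

After split:
Feature=0: H = 0.9852 bits (weight = 14/21)
Feature=1: H = 0.0000 bits (weight = 7/21)
H(Y|Feature) = (14/21)×0.9852 + (7/21)×0.0000 = 0.6568 bits

Information Gain = 0.9587 - 0.6568 = 0.3019 bits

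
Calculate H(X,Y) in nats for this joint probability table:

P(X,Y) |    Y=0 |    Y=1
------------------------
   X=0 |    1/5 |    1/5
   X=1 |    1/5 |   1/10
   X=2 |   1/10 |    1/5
1.7481 nats

Joint entropy is H(X,Y) = -Σ_{x,y} p(x,y) log p(x,y).

Summing over all non-zero entries:
H(X,Y) = -[1/5·log_e(1/5) + 1/5·log_e(1/5) + 1/5·log_e(1/5) + 1/10·log_e(1/10) + 1/10·log_e(1/10) + 1/5·log_e(1/5)]
H(X,Y) = 1.7481 nats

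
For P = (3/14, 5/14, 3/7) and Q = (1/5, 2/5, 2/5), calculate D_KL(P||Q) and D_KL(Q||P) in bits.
D_KL(P||Q) = 0.0056, D_KL(Q||P) = 0.0057

KL divergence is not symmetric: D_KL(P||Q) ≠ D_KL(Q||P) in general.

D_KL(P||Q) = 0.0056 bits
D_KL(Q||P) = 0.0057 bits

No, they are not equal!

This asymmetry is why KL divergence is not a true distance metric.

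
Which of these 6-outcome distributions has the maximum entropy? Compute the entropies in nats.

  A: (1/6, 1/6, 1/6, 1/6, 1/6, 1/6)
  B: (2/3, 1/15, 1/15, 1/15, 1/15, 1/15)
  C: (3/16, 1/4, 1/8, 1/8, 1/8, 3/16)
A

For a discrete distribution over n outcomes, entropy is maximized by the uniform distribution.

Computing entropies:
H(A) = 1.7918 nats
H(B) = 1.1730 nats
H(C) = 1.7541 nats

The uniform distribution (where all probabilities equal 1/6) achieves the maximum entropy of log_e(6) = 1.7918 nats.

Distribution A has the highest entropy.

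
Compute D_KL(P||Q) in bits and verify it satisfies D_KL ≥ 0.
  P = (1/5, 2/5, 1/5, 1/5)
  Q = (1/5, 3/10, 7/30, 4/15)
0.0385 bits

KL divergence satisfies the Gibbs inequality: D_KL(P||Q) ≥ 0 for all distributions P, Q.

D_KL(P||Q) = Σ p(x) log(p(x)/q(x))
Term by term:
  x=0: 1/5 × log_2[(1/5)/(1/5)] = 0.0000
  x=1: 2/5 × log_2[(2/5)/(3/10)] = 0.1660
  x=2: 1/5 × log_2[(1/5)/(7/30)] = -0.0445
  x=3: 1/5 × log_2[(1/5)/(4/15)] = -0.0830
D_KL(P||Q) = 0.0385 bits

D_KL(P||Q) = 0.0385 ≥ 0 ✓

This non-negativity is a fundamental property: relative entropy cannot be negative because it measures how different Q is from P.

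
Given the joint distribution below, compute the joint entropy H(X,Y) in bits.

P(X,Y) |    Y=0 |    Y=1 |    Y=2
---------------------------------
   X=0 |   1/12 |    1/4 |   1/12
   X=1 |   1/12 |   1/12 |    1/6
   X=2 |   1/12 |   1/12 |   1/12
3.0221 bits

Joint entropy is H(X,Y) = -Σ_{x,y} p(x,y) log p(x,y).

Summing over all non-zero entries:
H(X,Y) = -[1/12·log_2(1/12) + 1/4·log_2(1/4) + 1/12·log_2(1/12) + 1/12·log_2(1/12) + 1/12·log_2(1/12) + 1/6·log_2(1/6) + 1/12·log_2(1/12) + 1/12·log_2(1/12) + 1/12·log_2(1/12)]
H(X,Y) = 3.0221 bits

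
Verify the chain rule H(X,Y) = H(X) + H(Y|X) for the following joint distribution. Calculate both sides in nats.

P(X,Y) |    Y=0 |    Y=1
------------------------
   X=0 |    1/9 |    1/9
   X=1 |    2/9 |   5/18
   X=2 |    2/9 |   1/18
H(X,Y) = 1.6731, H(X) = 1.0366, H(Y|X) = 0.6365 (all in nats)

Chain rule: H(X,Y) = H(X) + H(Y|X)

Left side — joint entropy directly:
H(X,Y) = -Σ p(x,y) log p(x,y) = 1.6731 nats

Right side — compute H(Y|X) from the conditional distributions:
P(X) = (2/9, 1/2, 5/18), so H(X) = 1.0366 nats
H(Y|X) = Σ_x P(X=x) · H(Y|X=x):
  P(Y|X=0) = (1/2, 1/2), H(Y|X=0) = 0.6931, weight P(X=0) = 2/9
  P(Y|X=1) = (4/9, 5/9), H(Y|X=1) = 0.6870, weight P(X=1) = 1/2
  P(Y|X=2) = (4/5, 1/5), H(Y|X=2) = 0.5004, weight P(X=2) = 5/18
H(Y|X) = 0.6365 nats

H(X) + H(Y|X) = 1.0366 + 0.6365 = 1.6731 nats

Both sides equal 1.6731 nats. ✓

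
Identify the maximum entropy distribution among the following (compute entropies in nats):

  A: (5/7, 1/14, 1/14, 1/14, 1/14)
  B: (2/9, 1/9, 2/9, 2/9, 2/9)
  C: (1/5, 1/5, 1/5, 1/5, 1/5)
C

For a discrete distribution over n outcomes, entropy is maximized by the uniform distribution.

Computing entropies:
H(A) = 0.9944 nats
H(B) = 1.5811 nats
H(C) = 1.6094 nats

The uniform distribution (where all probabilities equal 1/5) achieves the maximum entropy of log_e(5) = 1.6094 nats.

Distribution C has the highest entropy.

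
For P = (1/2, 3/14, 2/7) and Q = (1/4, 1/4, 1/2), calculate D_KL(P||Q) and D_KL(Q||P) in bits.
D_KL(P||Q) = 0.2217, D_KL(Q||P) = 0.2093

KL divergence is not symmetric: D_KL(P||Q) ≠ D_KL(Q||P) in general.

D_KL(P||Q) = 0.2217 bits
D_KL(Q||P) = 0.2093 bits

No, they are not equal!

This asymmetry is why KL divergence is not a true distance metric.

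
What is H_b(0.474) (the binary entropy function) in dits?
0.3004 dits

The binary entropy function is:
H(p) = -p log(p) - (1-p) log(1-p)

H(0.474) = -0.474 × log_10(0.474) - 0.526 × log_10(0.526)
H(0.474) = 0.3004 dits

Note: Binary entropy is maximized at p=0.5 (H=1 bit) and minimized at p=0 or p=1 (H=0).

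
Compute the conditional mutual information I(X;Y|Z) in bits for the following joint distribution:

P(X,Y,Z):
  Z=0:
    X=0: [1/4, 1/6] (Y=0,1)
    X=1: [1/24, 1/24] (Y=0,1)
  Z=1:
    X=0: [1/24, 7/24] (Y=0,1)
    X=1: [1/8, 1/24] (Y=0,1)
0.1448 bits

Conditional mutual information: I(X;Y|Z) = H(X|Z) + H(Y|Z) - H(X,Y|Z)

H(Z) = 1.0000
H(X,Z) = 1.7842 → H(X|Z) = 0.7842
H(Y,Z) = 1.9491 → H(Y|Z) = 0.9491
H(X,Y,Z) = 2.5885 → H(X,Y|Z) = 1.5885

I(X;Y|Z) = 0.7842 + 0.9491 - 1.5885 = 0.1448 bits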